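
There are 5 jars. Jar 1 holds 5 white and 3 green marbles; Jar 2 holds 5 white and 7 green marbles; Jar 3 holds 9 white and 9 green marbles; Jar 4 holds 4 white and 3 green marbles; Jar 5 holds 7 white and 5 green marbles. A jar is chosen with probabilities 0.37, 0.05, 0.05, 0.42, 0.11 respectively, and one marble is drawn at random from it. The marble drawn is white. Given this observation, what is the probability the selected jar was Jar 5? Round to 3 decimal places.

Tabulate prior·likelihood by source: [1] prior 0.37, lik 0.625, product 0.2313; [2] prior 0.05, lik 0.4167, product 0.02083; [3] prior 0.05, lik 0.5, product 0.02500; [4] prior 0.42, lik 0.5714, product 0.2400; [5] prior 0.11, lik 0.5833, product 0.06417.
Normalizing constant = 0.58125; the posterior for Jar 5 is its product over the sum, 0.06417/0.58125 = 0.110.

Posterior probability ≈ 0.110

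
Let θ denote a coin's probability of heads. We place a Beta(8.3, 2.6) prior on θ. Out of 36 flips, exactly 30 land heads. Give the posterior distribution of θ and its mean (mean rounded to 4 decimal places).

Posterior: Beta(38.3, 8.6); mean ≈ 0.8166

Observing 30 successes and 6 failures updates Beta(8.3, 2.6) by adding the success and failure counts to the two shape parameters: α = 8.3+30 = 38.3, β = 2.6+6 = 8.6.
Posterior mean = α/(α+β) = 38.3/46.9 = 0.8166.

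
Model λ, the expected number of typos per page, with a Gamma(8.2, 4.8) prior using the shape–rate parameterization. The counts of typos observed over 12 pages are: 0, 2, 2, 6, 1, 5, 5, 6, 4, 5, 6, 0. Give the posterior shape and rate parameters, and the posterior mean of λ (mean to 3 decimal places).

Posterior: Gamma(shape=50.2, rate=16.8); mean ≈ 2.988

Total count ∑xᵢ = 42 over n = 12 pages.
Gamma is conjugate to the Poisson likelihood: posterior is Gamma(shape = 8.2+42 = 50.2, rate = 4.8+12 = 16.8).
E[λ | data] = 50.2/16.8 = 2.988.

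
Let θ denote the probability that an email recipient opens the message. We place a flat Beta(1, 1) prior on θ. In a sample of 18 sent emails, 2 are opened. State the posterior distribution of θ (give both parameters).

Posterior: Beta(3, 17)

The binomial likelihood is conjugate to the Beta prior: with 2 successes and 16 failures, the posterior is Beta(1+2, 1+16) = Beta(3, 17).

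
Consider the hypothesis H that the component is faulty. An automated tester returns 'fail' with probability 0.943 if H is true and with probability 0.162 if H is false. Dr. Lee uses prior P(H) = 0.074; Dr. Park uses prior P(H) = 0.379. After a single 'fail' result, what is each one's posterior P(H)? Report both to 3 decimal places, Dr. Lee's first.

The likelihood ratio for a 'fail' result is 0.943/0.162 = 5.8210.
Dr. Lee: prior odds 0.074/0.926 = 0.079914; posterior odds 0.46518; posterior probability 0.317.
Dr. Park: prior odds 0.379/0.621 = 0.61031; posterior odds 3.5526; posterior probability 0.780.

Dr. Lee: 0.317; Dr. Park: 0.780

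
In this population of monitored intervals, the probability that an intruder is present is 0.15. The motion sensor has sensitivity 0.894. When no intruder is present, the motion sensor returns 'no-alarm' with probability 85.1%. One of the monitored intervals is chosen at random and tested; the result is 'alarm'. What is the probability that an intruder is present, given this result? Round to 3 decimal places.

P(H | E) ≈ 0.514

Write H for 'an intruder is present'. Prior odds H:¬H = 0.15/0.85 = 0.17647. For the 'alarm' outcome, the likelihood ratio is 0.894/0.149 = 6.0000.
Posterior odds = 0.17647 × 6.0000 = 1.0588, so P(H|E) = 1.0588/(1+1.0588) = 0.514.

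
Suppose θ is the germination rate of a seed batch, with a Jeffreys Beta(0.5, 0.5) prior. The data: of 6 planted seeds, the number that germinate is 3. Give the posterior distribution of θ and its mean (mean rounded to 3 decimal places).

Observing 3 successes and 3 failures updates Beta(0.5, 0.5) by adding the success and failure counts to the two shape parameters: α = 0.5+3 = 3.5, β = 0.5+3 = 3.5.
E[θ | data] = 3.5/(3.5+3.5) = 0.500.

Posterior: Beta(3.5, 3.5); mean ≈ 0.500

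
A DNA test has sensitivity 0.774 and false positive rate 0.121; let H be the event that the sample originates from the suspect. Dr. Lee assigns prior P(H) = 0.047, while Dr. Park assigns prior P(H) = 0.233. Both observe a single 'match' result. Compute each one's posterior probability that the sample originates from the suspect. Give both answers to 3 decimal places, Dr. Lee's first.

Dr. Lee: 0.240; Dr. Park: 0.660

The likelihood ratio for a 'match' result is 0.774/0.121 = 6.3967.
Dr. Lee: prior odds 0.047/0.953 = 0.049318; posterior odds 0.31547; posterior probability 0.240.
Dr. Park: prior odds 0.233/0.767 = 0.30378; posterior odds 1.9432; posterior probability 0.660.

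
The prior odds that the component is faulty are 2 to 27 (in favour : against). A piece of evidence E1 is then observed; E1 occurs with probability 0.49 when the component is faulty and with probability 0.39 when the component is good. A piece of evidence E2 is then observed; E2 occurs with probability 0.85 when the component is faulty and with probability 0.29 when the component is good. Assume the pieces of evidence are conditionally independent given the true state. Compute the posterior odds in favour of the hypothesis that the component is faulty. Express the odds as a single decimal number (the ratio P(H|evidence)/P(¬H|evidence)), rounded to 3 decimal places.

Posterior odds ≈ 0.273

Prior odds = 2/27 = 0.074074.
Likelihood ratio for E1 = 0.49/0.39 = 1.2564.
Likelihood ratio for E2 = 0.85/0.29 = 2.9310.
Posterior odds = prior odds × LR₁ × LR₂ = 0.27278.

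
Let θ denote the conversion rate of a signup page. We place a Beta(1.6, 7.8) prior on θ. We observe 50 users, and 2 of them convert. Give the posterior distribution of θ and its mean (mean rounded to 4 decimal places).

Posterior: Beta(3.6, 55.8); mean ≈ 0.0606

Observing 2 successes and 48 failures updates Beta(1.6, 7.8) by adding the success and failure counts to the two shape parameters: α = 1.6+2 = 3.6, β = 7.8+48 = 55.8.
E[θ | data] = 3.6/(3.6+55.8) = 0.0606.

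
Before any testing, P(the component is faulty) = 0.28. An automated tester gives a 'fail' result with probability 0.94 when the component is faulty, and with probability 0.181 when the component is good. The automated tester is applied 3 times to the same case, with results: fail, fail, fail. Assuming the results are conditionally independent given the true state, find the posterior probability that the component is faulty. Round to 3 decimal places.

Posterior P(H) ≈ 0.982

Let H be the event that the component is faulty; start with P(H) = 0.28. P('fail'|H) = 0.94, P('fail'|¬H) = 0.181.
Update on result 1 ('fail'): P(H) ← 0.94·0.2800 / (0.94·0.2800 + 0.181·0.7200) = 0.26320/0.39352 = 0.6688.
Update on result 2 ('fail'): P(H) ← 0.94·0.6688 / (0.94·0.6688 + 0.181·0.3312) = 0.62871/0.68865 = 0.9130.
Update on result 3 ('fail'): P(H) ← 0.94·0.9130 / (0.94·0.9130 + 0.181·0.0870) = 0.85818/0.87394 = 0.9820.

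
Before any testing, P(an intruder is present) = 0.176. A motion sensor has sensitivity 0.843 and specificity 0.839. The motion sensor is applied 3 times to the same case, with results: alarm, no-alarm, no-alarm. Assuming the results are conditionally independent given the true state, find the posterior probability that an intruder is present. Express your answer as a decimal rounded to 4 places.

With H the event that an intruder is present, the joint likelihood of the observed sequence is P(data|H) = 0.843·0.157·0.157 = 0.020779 and P(data|¬H) = 0.161·0.839·0.839 = 0.11333.
Bayes: P(H|data) = 0.176·0.020779 / (0.176·0.020779 + 0.824·0.11333) = 0.0036571/0.097042 = 0.0377.

Posterior P(H) ≈ 0.0377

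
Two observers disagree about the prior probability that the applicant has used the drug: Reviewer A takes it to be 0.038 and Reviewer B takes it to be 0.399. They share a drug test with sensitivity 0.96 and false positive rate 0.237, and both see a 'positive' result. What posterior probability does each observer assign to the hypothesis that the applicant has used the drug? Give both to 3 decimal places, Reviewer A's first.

Reviewer A: 0.138; Reviewer B: 0.729

The likelihood ratio for a 'positive' result is 0.96/0.237 = 4.0506.
Reviewer A: prior odds 0.038/0.962 = 0.039501; posterior odds 0.16000; posterior probability 0.138.
Reviewer B: prior odds 0.399/0.601 = 0.66389; posterior odds 2.6892; posterior probability 0.729.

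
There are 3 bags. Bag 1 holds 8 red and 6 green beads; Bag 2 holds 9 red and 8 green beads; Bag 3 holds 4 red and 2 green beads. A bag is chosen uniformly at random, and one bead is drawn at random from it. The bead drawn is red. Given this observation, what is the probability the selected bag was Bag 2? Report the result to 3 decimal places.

Tabulate prior·likelihood by source: [1] prior 0.333333, lik 0.5714, product 0.1905; [2] prior 0.333333, lik 0.5294, product 0.1765; [3] prior 0.333333, lik 0.6667, product 0.2222.
Normalizing constant = 0.58917; the posterior for Bag 2 is its product over the sum, 0.1765/0.58917 = 0.300.

Posterior probability ≈ 0.300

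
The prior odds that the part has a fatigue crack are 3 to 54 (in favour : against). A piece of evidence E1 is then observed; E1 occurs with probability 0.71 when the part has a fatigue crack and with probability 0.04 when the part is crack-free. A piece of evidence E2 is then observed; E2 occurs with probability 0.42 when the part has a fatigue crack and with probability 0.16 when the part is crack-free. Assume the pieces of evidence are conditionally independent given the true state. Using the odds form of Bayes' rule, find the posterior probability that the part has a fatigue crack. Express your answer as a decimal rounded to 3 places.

Prior odds = 3/54 = 0.055556.
Likelihood ratio for E1 = 0.71/0.04 = 17.750.
Likelihood ratio for E2 = 0.42/0.16 = 2.6250.
Posterior odds = prior odds × LR₁ × LR₂ = 2.5885.
Posterior probability = odds/(1+odds) = 2.5885/3.5885 = 0.721.

Posterior probability ≈ 0.721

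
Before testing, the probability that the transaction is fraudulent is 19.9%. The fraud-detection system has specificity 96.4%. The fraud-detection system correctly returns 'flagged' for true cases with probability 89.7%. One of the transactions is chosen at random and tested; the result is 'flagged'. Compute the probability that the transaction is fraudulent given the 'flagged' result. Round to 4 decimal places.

P(H | E) ≈ 0.8609

Write H for 'the transaction is fraudulent'. Prior odds H:¬H = 0.199/0.801 = 0.24844. For the 'flagged' outcome, the likelihood ratio is 0.897/0.036 = 24.917.
Posterior odds = 0.24844 × 24.917 = 6.1903, so P(H|E) = 6.1903/(1+6.1903) = 0.8609.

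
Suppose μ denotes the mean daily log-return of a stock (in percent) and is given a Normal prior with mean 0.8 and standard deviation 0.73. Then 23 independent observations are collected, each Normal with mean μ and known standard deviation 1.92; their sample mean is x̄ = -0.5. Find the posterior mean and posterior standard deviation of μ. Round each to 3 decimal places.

Posterior mean ≈ -0.199; posterior SD ≈ 0.351

With known σ, the Normal prior is conjugate. Weight on the data is w = (n/σ²)/(n/σ² + 1/τ₀²) = 6.23915/(6.23915+1.87652) = 0.76878.
Posterior mean = w·x̄ + (1−w)·μ₀ = 0.76878·-0.5 + 0.23122·0.8 = -0.199. Posterior variance = 1/(6.23915+1.87652) = 0.123218, so SD = 0.351.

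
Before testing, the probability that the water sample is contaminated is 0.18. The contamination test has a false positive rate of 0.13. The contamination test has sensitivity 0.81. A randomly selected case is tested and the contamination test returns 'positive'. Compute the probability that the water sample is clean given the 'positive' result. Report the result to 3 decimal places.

Let H be the event that the water sample is contaminated. P(H) = 0.18, so P(¬H) = 0.82. With E the 'positive' result, P(E|H) = 0.81 and P(E|¬H) = 0.13.
P(E) = 0.81·0.18 + 0.13·0.82 = 0.14580 + 0.10660 = 0.25240.
By Bayes' theorem, P(H|E) = 0.14580 / 0.25240 = 0.578. Hence P(¬H|E) = 1 − 0.578 = 0.422.

P(¬H | E) ≈ 0.422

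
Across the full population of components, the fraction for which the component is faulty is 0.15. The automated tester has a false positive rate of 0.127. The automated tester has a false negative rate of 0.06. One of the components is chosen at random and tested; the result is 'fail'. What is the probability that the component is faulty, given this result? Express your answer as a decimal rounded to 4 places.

P(H | E) ≈ 0.5664

Write H for 'the component is faulty'. Prior odds H:¬H = 0.15/0.85 = 0.17647. For the 'fail' outcome, the likelihood ratio is 0.94/0.127 = 7.4016.
Posterior odds = 0.17647 × 7.4016 = 1.3062, so P(H|E) = 1.3062/(1+1.3062) = 0.5664.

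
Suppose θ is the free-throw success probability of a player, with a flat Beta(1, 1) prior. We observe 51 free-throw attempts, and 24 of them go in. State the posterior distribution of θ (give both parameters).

Observing 24 successes and 27 failures updates Beta(1, 1) by adding the success and failure counts to the two shape parameters: α = 1+24 = 25, β = 1+27 = 28.

Posterior: Beta(25, 28)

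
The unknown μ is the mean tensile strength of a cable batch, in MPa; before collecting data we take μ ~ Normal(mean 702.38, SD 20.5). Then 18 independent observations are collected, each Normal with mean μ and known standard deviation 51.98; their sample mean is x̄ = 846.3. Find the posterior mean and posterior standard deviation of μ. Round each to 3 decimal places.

Prior precision 1/τ₀² = 1/20.5² = 0.00237954; data precision n/σ² = 18/51.98² = 0.00666193.
Posterior precision = 0.00237954 + 0.00666193 = 0.00904146, giving posterior SD = 1/√0.00904146 = 10.517.
Posterior mean = (0.00237954·702.38 + 0.00666193·846.3) / 0.00904146 = 808.423.

Posterior mean ≈ 808.423; posterior SD ≈ 10.517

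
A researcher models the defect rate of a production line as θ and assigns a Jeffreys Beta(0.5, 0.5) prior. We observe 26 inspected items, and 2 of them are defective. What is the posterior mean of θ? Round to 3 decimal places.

Posterior mean ≈ 0.093

Observing 2 successes and 24 failures updates Beta(0.5, 0.5) by adding the success and failure counts to the two shape parameters: α = 0.5+2 = 2.5, β = 0.5+24 = 24.5.
E[θ | data] = 2.5/(2.5+24.5) = 0.093.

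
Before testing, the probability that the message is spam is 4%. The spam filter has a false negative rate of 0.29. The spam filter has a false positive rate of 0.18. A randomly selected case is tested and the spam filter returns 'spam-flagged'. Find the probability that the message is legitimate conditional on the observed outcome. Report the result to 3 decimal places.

Let H be the event that the message is spam. P(H) = 0.04, so P(¬H) = 0.96. With E the 'spam-flagged' result, P(E|H) = 0.71 and P(E|¬H) = 0.18.
P(E) = 0.71·0.04 + 0.18·0.96 = 0.028400 + 0.17280 = 0.20120.
By Bayes' theorem, P(H|E) = 0.028400 / 0.20120 = 0.141. Hence P(¬H|E) = 1 − 0.141 = 0.859.

P(¬H | E) ≈ 0.859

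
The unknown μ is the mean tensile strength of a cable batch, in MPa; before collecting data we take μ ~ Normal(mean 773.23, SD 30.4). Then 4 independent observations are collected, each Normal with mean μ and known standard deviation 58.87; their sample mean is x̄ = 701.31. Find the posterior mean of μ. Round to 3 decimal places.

With known σ, the Normal prior is conjugate. Weight on the data is w = (n/σ²)/(n/σ² + 1/τ₀²) = 0.00115418/(0.00115418+0.00108206) = 0.51612.
Posterior mean = w·x̄ + (1−w)·μ₀ = 0.51612·701.31 + 0.48388·773.23 = 736.110.

Posterior mean ≈ 736.110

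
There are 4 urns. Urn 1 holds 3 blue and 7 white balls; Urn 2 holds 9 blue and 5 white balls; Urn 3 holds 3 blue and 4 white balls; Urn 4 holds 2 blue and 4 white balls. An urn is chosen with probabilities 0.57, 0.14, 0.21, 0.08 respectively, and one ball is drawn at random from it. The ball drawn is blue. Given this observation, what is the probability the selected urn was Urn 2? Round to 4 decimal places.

Posterior probability ≈ 0.2383

P(blue|Urn 1) = 0.3; P(blue|Urn 2) = 0.6429; P(blue|Urn 3) = 0.4286; P(blue|Urn 4) = 0.3333.
Prior × likelihood for each source: 0.57·0.3=0.1710, 0.14·0.6429=0.09000, 0.21·0.4286=0.09000, 0.08·0.3333=0.02667. Summing gives P(blue) = 0.37767.
P(Urn 2 | blue) = 0.09000 / 0.37767 = 0.2383.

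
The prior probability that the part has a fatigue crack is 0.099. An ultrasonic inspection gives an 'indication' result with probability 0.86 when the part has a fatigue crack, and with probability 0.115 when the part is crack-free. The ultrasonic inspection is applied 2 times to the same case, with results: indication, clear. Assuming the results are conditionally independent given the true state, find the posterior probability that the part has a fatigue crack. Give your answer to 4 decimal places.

Posterior P(H) ≈ 0.1150

Let H be the event that the part has a fatigue crack; start with P(H) = 0.099. P('indication'|H) = 0.86, P('indication'|¬H) = 0.115.
Update on result 1 ('indication'): P(H) ← 0.86·0.0990 / (0.86·0.0990 + 0.115·0.9010) = 0.085140/0.18876 = 0.4511.
Update on result 2 ('clear'): P(H) ← 0.14·0.4511 / (0.14·0.4511 + 0.885·0.5489) = 0.063149/0.54896 = 0.1150.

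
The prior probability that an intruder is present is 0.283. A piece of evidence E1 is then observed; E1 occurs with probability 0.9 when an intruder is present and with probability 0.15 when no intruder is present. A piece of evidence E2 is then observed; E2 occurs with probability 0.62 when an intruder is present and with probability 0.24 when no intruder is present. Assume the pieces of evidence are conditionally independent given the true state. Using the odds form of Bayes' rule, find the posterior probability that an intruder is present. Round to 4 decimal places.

Prior odds = 0.283/(1−0.283) = 0.39470. In log-odds, ln(0.39470) = -0.92963.
Add log likelihood ratios: ln(6.0000) + ln(2.5833) = 2.7408.
Posterior log-odds = 1.8112, so posterior odds = exp(1.8112) = 6.1179. Converting, P(H|E) = 6.1179/7.1179 = 0.8595.

Posterior probability ≈ 0.8595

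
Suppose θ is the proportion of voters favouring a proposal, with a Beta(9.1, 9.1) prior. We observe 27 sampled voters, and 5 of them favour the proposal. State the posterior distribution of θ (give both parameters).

Observing 5 successes and 22 failures updates Beta(9.1, 9.1) by adding the success and failure counts to the two shape parameters: α = 9.1+5 = 14.1, β = 9.1+22 = 31.1.

Posterior: Beta(14.1, 31.1)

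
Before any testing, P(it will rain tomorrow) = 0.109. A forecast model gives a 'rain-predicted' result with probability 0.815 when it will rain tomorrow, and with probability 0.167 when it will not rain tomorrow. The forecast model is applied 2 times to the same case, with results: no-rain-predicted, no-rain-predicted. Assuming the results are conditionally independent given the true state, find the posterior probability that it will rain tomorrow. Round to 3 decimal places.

Let H be the event that it will rain tomorrow; start with P(H) = 0.109. P('rain-predicted'|H) = 0.815, P('rain-predicted'|¬H) = 0.167.
Update on result 1 ('no-rain-predicted'): P(H) ← 0.185·0.1090 / (0.185·0.1090 + 0.833·0.8910) = 0.020165/0.76237 = 0.0265.
Update on result 2 ('no-rain-predicted'): P(H) ← 0.185·0.0265 / (0.185·0.0265 + 0.833·0.9735) = 0.0048933/0.81586 = 0.0060.

Posterior P(H) ≈ 0.006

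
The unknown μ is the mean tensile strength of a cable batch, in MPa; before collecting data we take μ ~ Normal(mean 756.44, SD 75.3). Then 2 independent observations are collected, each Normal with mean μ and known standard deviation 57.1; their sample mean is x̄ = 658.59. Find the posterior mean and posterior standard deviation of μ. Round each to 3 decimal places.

With known σ, the Normal prior is conjugate. Weight on the data is w = (n/σ²)/(n/σ² + 1/τ₀²) = 0.00061342/(0.00061342+0.00017636) = 0.77669.
Posterior mean = w·x̄ + (1−w)·μ₀ = 0.77669·658.59 + 0.22331·756.44 = 680.441. Posterior variance = 1/(0.00061342+0.00017636) = 1266.17, so SD = 35.583.

Posterior mean ≈ 680.441; posterior SD ≈ 35.583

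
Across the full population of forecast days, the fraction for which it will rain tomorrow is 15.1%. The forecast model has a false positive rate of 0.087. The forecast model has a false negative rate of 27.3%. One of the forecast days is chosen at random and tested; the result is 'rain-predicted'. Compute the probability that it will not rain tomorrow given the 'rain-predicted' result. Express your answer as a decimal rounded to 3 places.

P(¬H | E) ≈ 0.402

Let H be the event that it will rain tomorrow. P(H) = 0.151, so P(¬H) = 0.849. With E the 'rain-predicted' result, P(E|H) = 0.727 and P(E|¬H) = 0.087.
P(E) = 0.727·0.151 + 0.087·0.849 = 0.10978 + 0.073863 = 0.18364.
By Bayes' theorem, P(H|E) = 0.10978 / 0.18364 = 0.598. Hence P(¬H|E) = 1 − 0.598 = 0.402.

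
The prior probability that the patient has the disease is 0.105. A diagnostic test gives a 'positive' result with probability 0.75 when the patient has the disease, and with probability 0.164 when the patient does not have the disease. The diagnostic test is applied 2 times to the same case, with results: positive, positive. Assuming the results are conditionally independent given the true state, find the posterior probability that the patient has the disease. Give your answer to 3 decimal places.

Posterior P(H) ≈ 0.710

With H the event that the patient has the disease, the joint likelihood of the observed sequence is P(data|H) = 0.75·0.75 = 0.56250 and P(data|¬H) = 0.164·0.164 = 0.026896.
Bayes: P(H|data) = 0.105·0.56250 / (0.105·0.56250 + 0.895·0.026896) = 0.059062/0.083134 = 0.7104.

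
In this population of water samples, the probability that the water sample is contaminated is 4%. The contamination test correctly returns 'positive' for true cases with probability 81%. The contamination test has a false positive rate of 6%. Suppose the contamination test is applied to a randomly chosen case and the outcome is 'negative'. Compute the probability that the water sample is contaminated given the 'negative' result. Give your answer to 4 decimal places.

Let H be the event that the water sample is contaminated. P(H) = 0.04, so P(¬H) = 0.96. With E the 'negative' result, P(E|H) = 0.19 and P(E|¬H) = 0.94.
P(E) = 0.19·0.04 + 0.94·0.96 = 0.0076000 + 0.90240 = 0.91000.
By Bayes' theorem, P(H|E) = 0.0076000 / 0.91000 = 0.0084.

P(H | E) ≈ 0.0084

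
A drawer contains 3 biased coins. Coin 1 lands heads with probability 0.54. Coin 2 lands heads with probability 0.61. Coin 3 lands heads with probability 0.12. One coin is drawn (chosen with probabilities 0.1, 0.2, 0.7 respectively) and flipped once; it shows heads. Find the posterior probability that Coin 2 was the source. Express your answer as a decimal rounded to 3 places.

Tabulate prior·likelihood by source: [1] prior 0.1, lik 0.54, product 0.05400; [2] prior 0.2, lik 0.61, product 0.1220; [3] prior 0.7, lik 0.12, product 0.08400.
Normalizing constant = 0.26000; the posterior for Coin 2 is its product over the sum, 0.1220/0.26000 = 0.469.

Posterior probability ≈ 0.469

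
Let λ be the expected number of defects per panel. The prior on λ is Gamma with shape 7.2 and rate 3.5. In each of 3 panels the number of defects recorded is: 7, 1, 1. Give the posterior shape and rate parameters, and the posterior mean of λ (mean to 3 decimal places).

Posterior: Gamma(shape=16.2, rate=6.5); mean ≈ 2.492

Total count ∑xᵢ = 9 over n = 3 panels.
Gamma is conjugate to the Poisson likelihood: posterior is Gamma(shape = 7.2+9 = 16.2, rate = 3.5+3 = 6.5).
Posterior mean = shape/rate = 16.2/6.5 = 2.492.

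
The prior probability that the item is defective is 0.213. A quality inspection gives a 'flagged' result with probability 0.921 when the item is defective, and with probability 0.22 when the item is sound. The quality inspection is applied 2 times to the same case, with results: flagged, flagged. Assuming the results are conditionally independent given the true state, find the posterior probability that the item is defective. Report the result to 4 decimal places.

With H the event that the item is defective, the joint likelihood of the observed sequence is P(data|H) = 0.921·0.921 = 0.84824 and P(data|¬H) = 0.22·0.22 = 0.048400.
Bayes: P(H|data) = 0.213·0.84824 / (0.213·0.84824 + 0.787·0.048400) = 0.18068/0.21877 = 0.8259.

Posterior P(H) ≈ 0.8259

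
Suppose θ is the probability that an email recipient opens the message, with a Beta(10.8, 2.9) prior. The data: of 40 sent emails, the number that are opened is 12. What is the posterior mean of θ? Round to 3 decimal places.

The binomial likelihood is conjugate to the Beta prior: with 12 successes and 28 failures, the posterior is Beta(10.8+12, 2.9+28) = Beta(22.8, 30.9).
Posterior mean = α/(α+β) = 22.8/53.7 = 0.425.

Posterior mean ≈ 0.425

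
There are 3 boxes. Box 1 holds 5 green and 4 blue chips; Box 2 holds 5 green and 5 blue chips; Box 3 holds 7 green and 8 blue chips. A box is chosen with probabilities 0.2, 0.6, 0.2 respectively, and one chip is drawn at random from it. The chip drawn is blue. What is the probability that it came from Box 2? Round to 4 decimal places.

P(blue|Box 1) = 0.4444; P(blue|Box 2) = 0.5; P(blue|Box 3) = 0.5333.
Prior × likelihood for each source: 0.2·0.4444=0.08889, 0.6·0.5=0.3000, 0.2·0.5333=0.1067. Summing gives P(blue) = 0.49556.
P(Box 2 | blue) = 0.3000 / 0.49556 = 0.6054.

Posterior probability ≈ 0.6054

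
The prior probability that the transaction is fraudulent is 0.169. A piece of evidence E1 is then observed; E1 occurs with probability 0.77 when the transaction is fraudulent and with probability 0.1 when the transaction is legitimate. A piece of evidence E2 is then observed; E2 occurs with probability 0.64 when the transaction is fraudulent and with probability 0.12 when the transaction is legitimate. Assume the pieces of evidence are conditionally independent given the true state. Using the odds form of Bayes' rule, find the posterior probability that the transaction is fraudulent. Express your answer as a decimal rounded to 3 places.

Prior odds = 0.169/(1−0.169) = 0.20337. In log-odds, ln(0.20337) = -1.5927.
Add log likelihood ratios: ln(7.7000) + ln(5.3333) = 3.7152.
Posterior log-odds = 2.1225, so posterior odds = exp(2.1225) = 8.3517. Converting, P(H|E) = 8.3517/9.3517 = 0.893.

Posterior probability ≈ 0.893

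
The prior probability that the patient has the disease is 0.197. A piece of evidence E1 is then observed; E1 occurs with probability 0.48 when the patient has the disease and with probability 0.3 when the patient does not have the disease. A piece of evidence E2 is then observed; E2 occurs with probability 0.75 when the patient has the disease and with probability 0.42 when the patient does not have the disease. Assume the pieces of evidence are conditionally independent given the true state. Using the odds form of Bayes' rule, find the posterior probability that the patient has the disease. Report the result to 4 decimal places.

Prior odds = 0.197/(1−0.197) = 0.24533. In log-odds, ln(0.24533) = -1.4052.
Add log likelihood ratios: ln(1.6000) + ln(1.7857) = 1.0498.
Posterior log-odds = -0.35533, so posterior odds = exp(-0.35533) = 0.70094. Converting, P(H|E) = 0.70094/1.7009 = 0.4121.

Posterior probability ≈ 0.4121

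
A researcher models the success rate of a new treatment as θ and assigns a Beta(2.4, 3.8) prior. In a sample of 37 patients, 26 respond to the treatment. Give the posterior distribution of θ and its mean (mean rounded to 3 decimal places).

Posterior: Beta(28.4, 14.8); mean ≈ 0.657

The binomial likelihood is conjugate to the Beta prior: with 26 successes and 11 failures, the posterior is Beta(2.4+26, 3.8+11) = Beta(28.4, 14.8).
E[θ | data] = 28.4/(28.4+14.8) = 0.657.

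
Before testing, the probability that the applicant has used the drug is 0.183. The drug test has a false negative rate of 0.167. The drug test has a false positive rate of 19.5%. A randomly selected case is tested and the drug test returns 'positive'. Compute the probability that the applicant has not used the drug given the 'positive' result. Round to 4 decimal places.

P(¬H | E) ≈ 0.5110

Let H be the event that the applicant has used the drug. P(H) = 0.183, so P(¬H) = 0.817. With E the 'positive' result, P(E|H) = 0.833 and P(E|¬H) = 0.195.
P(E) = 0.833·0.183 + 0.195·0.817 = 0.15244 + 0.15931 = 0.31175.
By Bayes' theorem, P(H|E) = 0.15244 / 0.31175 = 0.4890. Hence P(¬H|E) = 1 − 0.4890 = 0.5110.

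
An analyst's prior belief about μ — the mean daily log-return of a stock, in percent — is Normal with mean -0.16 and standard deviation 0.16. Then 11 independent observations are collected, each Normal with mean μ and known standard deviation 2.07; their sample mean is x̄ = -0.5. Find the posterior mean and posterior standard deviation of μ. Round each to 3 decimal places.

Posterior mean ≈ -0.181; posterior SD ≈ 0.155

Prior precision 1/τ₀² = 1/0.16² = 39.0625; data precision n/σ² = 11/2.07² = 2.56715.
Posterior precision = 39.0625 + 2.56715 = 41.6297, giving posterior SD = 1/√41.6297 = 0.155.
Posterior mean = (39.0625·-0.16 + 2.56715·-0.5) / 41.6297 = -0.181.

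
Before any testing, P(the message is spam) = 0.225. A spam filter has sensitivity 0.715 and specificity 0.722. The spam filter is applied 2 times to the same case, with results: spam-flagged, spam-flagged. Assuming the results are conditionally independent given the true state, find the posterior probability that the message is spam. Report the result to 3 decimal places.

Posterior P(H) ≈ 0.658

Let H be the event that the message is spam; start with P(H) = 0.225. P('spam-flagged'|H) = 0.715, P('spam-flagged'|¬H) = 0.278.
Update on result 1 ('spam-flagged'): P(H) ← 0.715·0.2250 / (0.715·0.2250 + 0.278·0.7750) = 0.16087/0.37633 = 0.4275.
Update on result 2 ('spam-flagged'): P(H) ← 0.715·0.4275 / (0.715·0.4275 + 0.278·0.5725) = 0.30566/0.46481 = 0.6576.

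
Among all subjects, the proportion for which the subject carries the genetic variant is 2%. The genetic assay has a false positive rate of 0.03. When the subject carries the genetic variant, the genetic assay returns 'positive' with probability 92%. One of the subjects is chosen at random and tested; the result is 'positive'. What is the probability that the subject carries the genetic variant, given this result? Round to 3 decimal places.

P(H | E) ≈ 0.385

Write H for 'the subject carries the genetic variant'. Prior odds H:¬H = 0.02/0.98 = 0.020408. For the 'positive' outcome, the likelihood ratio is 0.92/0.03 = 30.667.
Posterior odds = 0.020408 × 30.667 = 0.62585, so P(H|E) = 0.62585/(1+0.62585) = 0.385.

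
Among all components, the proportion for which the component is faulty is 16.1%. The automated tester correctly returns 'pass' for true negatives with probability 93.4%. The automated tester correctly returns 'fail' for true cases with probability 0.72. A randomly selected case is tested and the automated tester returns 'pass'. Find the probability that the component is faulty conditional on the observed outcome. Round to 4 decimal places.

P(H | E) ≈ 0.0544

Let H be the event that the component is faulty. P(H) = 0.161, so P(¬H) = 0.839. With E the 'pass' result, P(E|H) = 0.28 and P(E|¬H) = 0.934.
P(E) = 0.28·0.161 + 0.934·0.839 = 0.045080 + 0.78363 = 0.82871.
By Bayes' theorem, P(H|E) = 0.045080 / 0.82871 = 0.0544.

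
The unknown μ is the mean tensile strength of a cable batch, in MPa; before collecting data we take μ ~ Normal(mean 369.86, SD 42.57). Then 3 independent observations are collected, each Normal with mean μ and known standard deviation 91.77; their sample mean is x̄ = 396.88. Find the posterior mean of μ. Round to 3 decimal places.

Posterior mean ≈ 380.460

With known σ, the Normal prior is conjugate. Weight on the data is w = (n/σ²)/(n/σ² + 1/τ₀²) = 0.00035622/(0.00035622+0.00055181) = 0.39230.
Posterior mean = w·x̄ + (1−w)·μ₀ = 0.39230·396.88 + 0.60770·369.86 = 380.460.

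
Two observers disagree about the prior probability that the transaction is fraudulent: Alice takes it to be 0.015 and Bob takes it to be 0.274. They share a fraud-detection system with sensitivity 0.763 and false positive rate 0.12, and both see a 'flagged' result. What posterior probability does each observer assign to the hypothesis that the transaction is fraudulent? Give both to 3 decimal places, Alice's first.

Alice: 0.088; Bob: 0.706

P('+'|H) = 0.763, P('+'|¬H) = 0.12.
Alice: numerator 0.763·0.015 = 0.011445; evidence = 0.011445+0.12·0.985 = 0.12965; posterior = 0.088.
Bob: numerator 0.763·0.274 = 0.20906; evidence = 0.20906+0.12·0.726 = 0.29618; posterior = 0.706.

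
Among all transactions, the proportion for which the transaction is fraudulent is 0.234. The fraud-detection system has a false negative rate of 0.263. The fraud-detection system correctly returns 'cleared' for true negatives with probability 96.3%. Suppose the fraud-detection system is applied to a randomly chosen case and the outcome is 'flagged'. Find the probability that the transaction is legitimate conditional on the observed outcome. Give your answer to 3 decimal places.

P(¬H | E) ≈ 0.141

Let H be the event that the transaction is fraudulent. P(H) = 0.234, so P(¬H) = 0.766. With E the 'flagged' result, P(E|H) = 0.737 and P(E|¬H) = 0.037.
P(E) = 0.737·0.234 + 0.037·0.766 = 0.17246 + 0.028342 = 0.20080.
By Bayes' theorem, P(H|E) = 0.17246 / 0.20080 = 0.859. Hence P(¬H|E) = 1 − 0.859 = 0.141.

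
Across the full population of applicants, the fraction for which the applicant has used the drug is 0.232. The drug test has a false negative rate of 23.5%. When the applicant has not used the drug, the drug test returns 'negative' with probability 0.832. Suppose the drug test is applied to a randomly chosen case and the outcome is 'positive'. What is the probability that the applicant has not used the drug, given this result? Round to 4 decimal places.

Let H be the event that the applicant has used the drug. P(H) = 0.232, so P(¬H) = 0.768. With E the 'positive' result, P(E|H) = 0.765 and P(E|¬H) = 0.168.
P(E) = 0.765·0.232 + 0.168·0.768 = 0.17748 + 0.12902 = 0.30650.
By Bayes' theorem, P(H|E) = 0.17748 / 0.30650 = 0.5790. Hence P(¬H|E) = 1 − 0.5790 = 0.4210.

P(¬H | E) ≈ 0.4210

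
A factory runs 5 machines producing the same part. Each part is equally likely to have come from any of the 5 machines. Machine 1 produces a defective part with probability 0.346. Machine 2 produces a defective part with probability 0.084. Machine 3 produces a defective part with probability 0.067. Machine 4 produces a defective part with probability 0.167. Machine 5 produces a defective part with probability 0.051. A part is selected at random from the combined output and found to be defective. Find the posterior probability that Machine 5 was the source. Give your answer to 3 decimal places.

Tabulate prior·likelihood by source: [1] prior 0.2, lik 0.346, product 0.06920; [2] prior 0.2, lik 0.084, product 0.01680; [3] prior 0.2, lik 0.067, product 0.01340; [4] prior 0.2, lik 0.167, product 0.03340; [5] prior 0.2, lik 0.051, product 0.01020.
Normalizing constant = 0.14300; the posterior for Machine 5 is its product over the sum, 0.01020/0.14300 = 0.071.

Posterior probability ≈ 0.071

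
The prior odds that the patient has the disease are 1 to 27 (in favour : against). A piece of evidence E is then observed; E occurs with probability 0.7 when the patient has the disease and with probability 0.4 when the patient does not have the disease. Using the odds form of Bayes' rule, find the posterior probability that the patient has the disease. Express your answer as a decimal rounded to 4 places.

Prior odds = 1/27 = 0.037037. In log-odds, ln(0.037037) = -3.2958.
Add log likelihood ratio: ln(1.7500) = 0.55962.
Posterior log-odds = -2.7362, so posterior odds = exp(-2.7362) = 0.064815. Converting, P(H|E) = 0.064815/1.0648 = 0.0609.

Posterior probability ≈ 0.0609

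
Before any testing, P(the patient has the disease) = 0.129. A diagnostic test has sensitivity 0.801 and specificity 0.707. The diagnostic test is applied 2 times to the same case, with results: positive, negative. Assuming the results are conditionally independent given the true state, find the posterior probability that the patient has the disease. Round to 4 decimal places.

Posterior P(H) ≈ 0.1023

Let H be the event that the patient has the disease; start with P(H) = 0.129. P('positive'|H) = 0.801, P('positive'|¬H) = 0.293.
Update on result 1 ('positive'): P(H) ← 0.801·0.1290 / (0.801·0.1290 + 0.293·0.8710) = 0.10333/0.35853 = 0.2882.
Update on result 2 ('negative'): P(H) ← 0.199·0.2882 / (0.199·0.2882 + 0.707·0.7118) = 0.057352/0.56059 = 0.1023.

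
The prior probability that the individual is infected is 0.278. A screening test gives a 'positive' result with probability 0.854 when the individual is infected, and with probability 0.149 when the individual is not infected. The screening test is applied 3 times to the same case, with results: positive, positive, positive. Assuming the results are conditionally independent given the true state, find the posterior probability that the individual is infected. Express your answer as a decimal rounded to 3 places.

Posterior P(H) ≈ 0.986

With H the event that the individual is infected, the joint likelihood of the observed sequence is P(data|H) = 0.854·0.854·0.854 = 0.62284 and P(data|¬H) = 0.149·0.149·0.149 = 0.0033079.
Bayes: P(H|data) = 0.278·0.62284 / (0.278·0.62284 + 0.722·0.0033079) = 0.17315/0.17554 = 0.9864.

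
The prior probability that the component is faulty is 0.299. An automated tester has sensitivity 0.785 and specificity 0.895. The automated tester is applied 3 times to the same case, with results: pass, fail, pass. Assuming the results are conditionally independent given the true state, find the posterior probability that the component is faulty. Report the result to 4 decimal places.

With H the event that the component is faulty, the joint likelihood of the observed sequence is P(data|H) = 0.215·0.785·0.215 = 0.036287 and P(data|¬H) = 0.895·0.105·0.895 = 0.084108.
Bayes: P(H|data) = 0.299·0.036287 / (0.299·0.036287 + 0.701·0.084108) = 0.010850/0.069809 = 0.1554.

Posterior P(H) ≈ 0.1554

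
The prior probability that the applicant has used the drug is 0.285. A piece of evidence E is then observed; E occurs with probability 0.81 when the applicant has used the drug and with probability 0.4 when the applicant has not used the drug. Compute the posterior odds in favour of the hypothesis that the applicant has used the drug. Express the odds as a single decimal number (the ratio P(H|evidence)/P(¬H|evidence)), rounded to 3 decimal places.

Posterior odds ≈ 0.807

Prior odds = 0.285/(1−0.285) = 0.39860.
Likelihood ratio for E = 0.81/0.4 = 2.0250.
Posterior odds = prior odds × LR = 0.80717.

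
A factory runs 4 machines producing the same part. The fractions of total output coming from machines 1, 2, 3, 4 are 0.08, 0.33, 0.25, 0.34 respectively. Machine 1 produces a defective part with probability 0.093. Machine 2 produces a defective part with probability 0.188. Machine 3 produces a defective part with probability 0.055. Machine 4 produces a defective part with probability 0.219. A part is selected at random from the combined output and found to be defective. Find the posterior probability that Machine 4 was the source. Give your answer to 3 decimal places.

Posterior probability ≈ 0.472

Tabulate prior·likelihood by source: [1] prior 0.08, lik 0.093, product 0.007440; [2] prior 0.33, lik 0.188, product 0.06204; [3] prior 0.25, lik 0.055, product 0.01375; [4] prior 0.34, lik 0.219, product 0.07446.
Normalizing constant = 0.15769; the posterior for Machine 4 is its product over the sum, 0.07446/0.15769 = 0.472.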